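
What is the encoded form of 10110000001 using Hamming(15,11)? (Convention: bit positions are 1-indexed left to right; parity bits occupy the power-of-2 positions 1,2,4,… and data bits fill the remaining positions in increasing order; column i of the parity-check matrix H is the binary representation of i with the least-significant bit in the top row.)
Codeword c = d · G (mod 2), d = 10110000001:
  c[0] = d·G[:,0] = (10110000001)·(11011010101) mod 2 = 1+0+0+1+0+0+0+0+0+0+1 mod 2 = 1
  c[1] = d·G[:,1] = (10110000001)·(10110110011) mod 2 = 1+0+1+1+0+0+0+0+0+0+1 mod 2 = 0
  c[2] = d·G[:,2] = (10110000001)·(10000000000) mod 2 = 1+0+0+0+0+0+0+0+0+0+0 mod 2 = 1
  c[3] = d·G[:,3] = (10110000001)·(01110001111) mod 2 = 0+0+1+1+0+0+0+0+0+0+1 mod 2 = 1
  c[4] = d·G[:,4] = (10110000001)·(01000000000) mod 2 = 0+0+0+0+0+0+0+0+0+0+0 mod 2 = 0
  c[5] = d·G[:,5] = (10110000001)·(00100000000) mod 2 = 0+0+1+0+0+0+0+0+0+0+0 mod 2 = 1
  c[6] = d·G[:,6] = (10110000001)·(00010000000) mod 2 = 0+0+0+1+0+0+0+0+0+0+0 mod 2 = 1
  c[7] = d·G[:,7] = (10110000001)·(00001111111) mod 2 = 0+0+0+0+0+0+0+0+0+0+1 mod 2 = 1
  c[8] = d·G[:,8] = (10110000001)·(00001000000) mod 2 = 0+0+0+0+0+0+0+0+0+0+0 mod 2 = 0
  c[9] = d·G[:,9] = (10110000001)·(00000100000) mod 2 = 0+0+0+0+0+0+0+0+0+0+0 mod 2 = 0
  c[10] = d·G[:,10] = (10110000001)·(00000010000) mod 2 = 0+0+0+0+0+0+0+0+0+0+0 mod 2 = 0
  c[11] = d·G[:,11] = (10110000001)·(00000001000) mod 2 = 0+0+0+0+0+0+0+0+0+0+0 mod 2 = 0
  c[12] = d·G[:,12] = (10110000001)·(00000000100) mod 2 = 0+0+0+0+0+0+0+0+0+0+0 mod 2 = 0
  c[13] = d·G[:,13] = (10110000001)·(00000000010) mod 2 = 0+0+0+0+0+0+0+0+0+0+0 mod 2 = 0
  c[14] = d·G[:,14] = (10110000001)·(00000000001) mod 2 = 0+0+0+0+0+0+0+0+0+0+1 mod 2 = 1
Codeword = 101101110000001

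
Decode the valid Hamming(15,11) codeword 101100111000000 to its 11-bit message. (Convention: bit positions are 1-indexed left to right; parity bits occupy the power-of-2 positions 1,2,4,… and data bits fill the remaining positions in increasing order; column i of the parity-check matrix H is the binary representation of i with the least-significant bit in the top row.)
Parity bits occupy power-of-2 positions; data bits are at positions {3,5,6,7,9,10,11,12,13,14,15} (1-indexed).
Extract: c[3]=1 c[5]=0 c[6]=0 c[7]=1 c[9]=1 c[10]=0 c[11]=0 c[12]=0 c[13]=0 c[14]=0 c[15]=0
Data = 10011000000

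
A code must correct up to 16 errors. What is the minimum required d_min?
Correcting t errors requires d_min ≥ 2t + 1 = 2·16 + 1 = 33.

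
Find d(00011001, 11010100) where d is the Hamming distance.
XOR = 11001101, count of 1s = 5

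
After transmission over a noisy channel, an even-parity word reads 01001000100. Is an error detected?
Sum of received bits: 0+1+0+0+1+0+0+0+1+0+0 = 3; 3 mod 2 = 1. Result is 1 ≠ 0 → error detected.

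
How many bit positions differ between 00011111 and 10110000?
XOR = 10101111, count of 1s = 6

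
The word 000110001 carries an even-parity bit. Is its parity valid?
Sum of all bits: 0+0+0+1+1+0+0+0+1 = 3; 3 mod 2 = 1. Result is 1 → parity error detected.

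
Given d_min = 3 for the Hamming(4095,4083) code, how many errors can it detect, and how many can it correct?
Detection only: up to d_min − 1 = 2 errors.
Correction: up to ⌊(d_min − 1)/2⌋ = ⌊2/2⌋ = 1 errors.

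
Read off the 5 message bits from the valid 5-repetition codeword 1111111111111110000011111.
Split into 5-bit blocks: 11111 11111 11111 00000 11111
Data = 11101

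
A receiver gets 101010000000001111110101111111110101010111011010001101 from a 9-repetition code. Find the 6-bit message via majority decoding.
Split into 9-bit blocks and majority-vote each:
  block 1 = 101010000: 3 ones, 6 zeros → 0
  block 2 = 000001111: 4 ones, 5 zeros → 0
  block 3 = 110101111: 7 ones, 2 zeros → 1
  block 4 = 111110101: 7 ones, 2 zeros → 1
  block 5 = 010111011: 6 ones, 3 zeros → 1
  block 6 = 010001101: 4 ones, 5 zeros → 0
Decoded = 001110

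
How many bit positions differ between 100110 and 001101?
XOR = 101011, count of 1s = 4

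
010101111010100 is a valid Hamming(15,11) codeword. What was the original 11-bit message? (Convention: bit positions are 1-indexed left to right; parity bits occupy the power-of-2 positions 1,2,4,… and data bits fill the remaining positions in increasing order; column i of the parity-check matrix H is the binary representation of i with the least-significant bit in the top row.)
Parity bits occupy power-of-2 positions; data bits are at positions {3,5,6,7,9,10,11,12,13,14,15} (1-indexed).
Extract: c[3]=0 c[5]=0 c[6]=1 c[7]=1 c[9]=1 c[10]=0 c[11]=1 c[12]=0 c[13]=1 c[14]=0 c[15]=0
Data = 00111010100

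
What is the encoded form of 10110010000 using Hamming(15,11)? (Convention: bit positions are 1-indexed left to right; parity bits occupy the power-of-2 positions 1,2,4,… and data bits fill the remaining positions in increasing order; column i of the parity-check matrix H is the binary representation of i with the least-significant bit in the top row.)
Codeword c = d · G (mod 2), d = 10110010000:
  c[0] = d·G[:,0] = (10110010000)·(11011010101) mod 2 = 1+0+0+1+0+0+1+0+0+0+0 mod 2 = 1
  c[1] = d·G[:,1] = (10110010000)·(10110110011) mod 2 = 1+0+1+1+0+0+1+0+0+0+0 mod 2 = 0
  c[2] = d·G[:,2] = (10110010000)·(10000000000) mod 2 = 1+0+0+0+0+0+0+0+0+0+0 mod 2 = 1
  c[3] = d·G[:,3] = (10110010000)·(01110001111) mod 2 = 0+0+1+1+0+0+0+0+0+0+0 mod 2 = 0
  c[4] = d·G[:,4] = (10110010000)·(01000000000) mod 2 = 0+0+0+0+0+0+0+0+0+0+0 mod 2 = 0
  c[5] = d·G[:,5] = (10110010000)·(00100000000) mod 2 = 0+0+1+0+0+0+0+0+0+0+0 mod 2 = 1
  c[6] = d·G[:,6] = (10110010000)·(00010000000) mod 2 = 0+0+0+1+0+0+0+0+0+0+0 mod 2 = 1
  c[7] = d·G[:,7] = (10110010000)·(00001111111) mod 2 = 0+0+0+0+0+0+1+0+0+0+0 mod 2 = 1
  c[8] = d·G[:,8] = (10110010000)·(00001000000) mod 2 = 0+0+0+0+0+0+0+0+0+0+0 mod 2 = 0
  c[9] = d·G[:,9] = (10110010000)·(00000100000) mod 2 = 0+0+0+0+0+0+0+0+0+0+0 mod 2 = 0
  c[10] = d·G[:,10] = (10110010000)·(00000010000) mod 2 = 0+0+0+0+0+0+1+0+0+0+0 mod 2 = 1
  c[11] = d·G[:,11] = (10110010000)·(00000001000) mod 2 = 0+0+0+0+0+0+0+0+0+0+0 mod 2 = 0
  c[12] = d·G[:,12] = (10110010000)·(00000000100) mod 2 = 0+0+0+0+0+0+0+0+0+0+0 mod 2 = 0
  c[13] = d·G[:,13] = (10110010000)·(00000000010) mod 2 = 0+0+0+0+0+0+0+0+0+0+0 mod 2 = 0
  c[14] = d·G[:,14] = (10110010000)·(00000000001) mod 2 = 0+0+0+0+0+0+0+0+0+0+0 mod 2 = 0
Codeword = 101001110010000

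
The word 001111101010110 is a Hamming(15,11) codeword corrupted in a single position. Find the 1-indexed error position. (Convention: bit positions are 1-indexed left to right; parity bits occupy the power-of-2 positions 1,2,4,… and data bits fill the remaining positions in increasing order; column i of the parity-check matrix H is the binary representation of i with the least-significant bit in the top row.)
Syndrome s = H · r^T (mod 2), r = 001111101010110:
  s[0] = (101010101010101)·(001111101010110) mod 2 = 0+0+1+0+1+0+1+0+1+0+1+0+1+0+0 mod 2 = 0
  s[1] = (011001100110011)·(001111101010110) mod 2 = 0+0+1+0+0+1+1+0+0+0+1+0+0+1+0 mod 2 = 1
  s[2] = (000111100001111)·(001111101010110) mod 2 = 0+0+0+1+1+1+1+0+0+0+0+0+1+1+0 mod 2 = 0
  s[3] = (000000011111111)·(001111101010110) mod 2 = 0+0+0+0+0+0+0+0+1+0+1+0+1+1+0 mod 2 = 0
Syndrome = 0100
Column i of H is the binary representation of i, so the syndrome is the binary index of the flipped bit.
Read s = 0100 with s[0] as LSB: 0·2^0 + 1·2^1 + 0·2^2 + 0·2^3 = 2.
Error is at bit position 2.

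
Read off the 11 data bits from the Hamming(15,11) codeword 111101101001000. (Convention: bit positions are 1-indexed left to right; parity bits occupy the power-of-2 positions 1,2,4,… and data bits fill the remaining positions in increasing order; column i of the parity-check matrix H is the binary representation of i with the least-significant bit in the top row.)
Parity bits occupy power-of-2 positions; data bits are at positions {3,5,6,7,9,10,11,12,13,14,15} (1-indexed).
Extract: c[3]=1 c[5]=0 c[6]=1 c[7]=1 c[9]=1 c[10]=0 c[11]=0 c[12]=1 c[13]=0 c[14]=0 c[15]=0
Data = 10111001000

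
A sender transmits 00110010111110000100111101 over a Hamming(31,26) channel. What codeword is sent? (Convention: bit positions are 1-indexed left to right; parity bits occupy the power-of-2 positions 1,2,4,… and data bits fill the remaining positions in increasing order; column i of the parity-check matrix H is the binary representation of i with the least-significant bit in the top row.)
Codeword c = d · G (mod 2), d = 00110010111110000100111101:
  c[0] = d·G[:,0] = (00110010111110000100111101)·(11011010101101010101010101) mod 2 = 0+0+0+1+0+0+1+0+1+0+1+1+0+0+0+0+0+1+0+0+0+1+0+1+0+1 mod 2 = 1
  c[1] = d·G[:,1] = (00110010111110000100111101)·(10110110011011001100110011) mod 2 = 0+0+1+1+0+0+1+0+0+1+1+0+1+0+0+0+0+1+0+0+1+1+0+0+0+1 mod 2 = 0
  c[2] = d·G[:,2] = (00110010111110000100111101)·(10000000000000000000000000) mod 2 = 0+0+0+0+0+0+0+0+0+0+0+0+0+0+0+0+0+0+0+0+0+0+0+0+0+0 mod 2 = 0
  c[3] = d·G[:,3] = (00110010111110000100111101)·(01110001111000111100001111) mod 2 = 0+0+1+1+0+0+0+0+1+1+1+0+0+0+0+0+0+1+0+0+0+0+1+1+0+1 mod 2 = 1
  c[4] = d·G[:,4] = (00110010111110000100111101)·(01000000000000000000000000) mod 2 = 0+0+0+0+0+0+0+0+0+0+0+0+0+0+0+0+0+0+0+0+0+0+0+0+0+0 mod 2 = 0
  c[5] = d·G[:,5] = (00110010111110000100111101)·(00100000000000000000000000) mod 2 = 0+0+1+0+0+0+0+0+0+0+0+0+0+0+0+0+0+0+0+0+0+0+0+0+0+0 mod 2 = 1
  c[6] = d·G[:,6] = (00110010111110000100111101)·(00010000000000000000000000) mod 2 = 0+0+0+1+0+0+0+0+0+0+0+0+0+0+0+0+0+0+0+0+0+0+0+0+0+0 mod 2 = 1
  c[7] = d·G[:,7] = (00110010111110000100111101)·(00001111111000000011111111) mod 2 = 0+0+0+0+0+0+1+0+1+1+1+0+0+0+0+0+0+0+0+0+1+1+1+1+0+1 mod 2 = 1
  c[8] = d·G[:,8] = (00110010111110000100111101)·(00001000000000000000000000) mod 2 = 0+0+0+0+0+0+0+0+0+0+0+0+0+0+0+0+0+0+0+0+0+0+0+0+0+0 mod 2 = 0
  c[9] = d·G[:,9] = (00110010111110000100111101)·(00000100000000000000000000) mod 2 = 0+0+0+0+0+0+0+0+0+0+0+0+0+0+0+0+0+0+0+0+0+0+0+0+0+0 mod 2 = 0
  c[10] = d·G[:,10] = (00110010111110000100111101)·(00000010000000000000000000) mod 2 = 0+0+0+0+0+0+1+0+0+0+0+0+0+0+0+0+0+0+0+0+0+0+0+0+0+0 mod 2 = 1
  c[11] = d·G[:,11] = (00110010111110000100111101)·(00000001000000000000000000) mod 2 = 0+0+0+0+0+0+0+0+0+0+0+0+0+0+0+0+0+0+0+0+0+0+0+0+0+0 mod 2 = 0
  c[12] = d·G[:,12] = (00110010111110000100111101)·(00000000100000000000000000) mod 2 = 0+0+0+0+0+0+0+0+1+0+0+0+0+0+0+0+0+0+0+0+0+0+0+0+0+0 mod 2 = 1
  c[13] = d·G[:,13] = (00110010111110000100111101)·(00000000010000000000000000) mod 2 = 0+0+0+0+0+0+0+0+0+1+0+0+0+0+0+0+0+0+0+0+0+0+0+0+0+0 mod 2 = 1
  c[14] = d·G[:,14] = (00110010111110000100111101)·(00000000001000000000000000) mod 2 = 0+0+0+0+0+0+0+0+0+0+1+0+0+0+0+0+0+0+0+0+0+0+0+0+0+0 mod 2 = 1
  c[15] = d·G[:,15] = (00110010111110000100111101)·(00000000000111111111111111) mod 2 = 0+0+0+0+0+0+0+0+0+0+0+1+1+0+0+0+0+1+0+0+1+1+1+1+0+1 mod 2 = 0
  c[16] = d·G[:,16] = (00110010111110000100111101)·(00000000000100000000000000) mod 2 = 0+0+0+0+0+0+0+0+0+0+0+1+0+0+0+0+0+0+0+0+0+0+0+0+0+0 mod 2 = 1
  c[17] = d·G[:,17] = (00110010111110000100111101)·(00000000000010000000000000) mod 2 = 0+0+0+0+0+0+0+0+0+0+0+0+1+0+0+0+0+0+0+0+0+0+0+0+0+0 mod 2 = 1
  c[18] = d·G[:,18] = (00110010111110000100111101)·(00000000000001000000000000) mod 2 = 0+0+0+0+0+0+0+0+0+0+0+0+0+0+0+0+0+0+0+0+0+0+0+0+0+0 mod 2 = 0
  c[19] = d·G[:,19] = (00110010111110000100111101)·(00000000000000100000000000) mod 2 = 0+0+0+0+0+0+0+0+0+0+0+0+0+0+0+0+0+0+0+0+0+0+0+0+0+0 mod 2 = 0
  c[20] = d·G[:,20] = (00110010111110000100111101)·(00000000000000010000000000) mod 2 = 0+0+0+0+0+0+0+0+0+0+0+0+0+0+0+0+0+0+0+0+0+0+0+0+0+0 mod 2 = 0
  c[21] = d·G[:,21] = (00110010111110000100111101)·(00000000000000001000000000) mod 2 = 0+0+0+0+0+0+0+0+0+0+0+0+0+0+0+0+0+0+0+0+0+0+0+0+0+0 mod 2 = 0
  c[22] = d·G[:,22] = (00110010111110000100111101)·(00000000000000000100000000) mod 2 = 0+0+0+0+0+0+0+0+0+0+0+0+0+0+0+0+0+1+0+0+0+0+0+0+0+0 mod 2 = 1
  c[23] = d·G[:,23] = (00110010111110000100111101)·(00000000000000000010000000) mod 2 = 0+0+0+0+0+0+0+0+0+0+0+0+0+0+0+0+0+0+0+0+0+0+0+0+0+0 mod 2 = 0
  c[24] = d·G[:,24] = (00110010111110000100111101)·(00000000000000000001000000) mod 2 = 0+0+0+0+0+0+0+0+0+0+0+0+0+0+0+0+0+0+0+0+0+0+0+0+0+0 mod 2 = 0
  c[25] = d·G[:,25] = (00110010111110000100111101)·(00000000000000000000100000) mod 2 = 0+0+0+0+0+0+0+0+0+0+0+0+0+0+0+0+0+0+0+0+1+0+0+0+0+0 mod 2 = 1
  c[26] = d·G[:,26] = (00110010111110000100111101)·(00000000000000000000010000) mod 2 = 0+0+0+0+0+0+0+0+0+0+0+0+0+0+0+0+0+0+0+0+0+1+0+0+0+0 mod 2 = 1
  c[27] = d·G[:,27] = (00110010111110000100111101)·(00000000000000000000001000) mod 2 = 0+0+0+0+0+0+0+0+0+0+0+0+0+0+0+0+0+0+0+0+0+0+1+0+0+0 mod 2 = 1
  c[28] = d·G[:,28] = (00110010111110000100111101)·(00000000000000000000000100) mod 2 = 0+0+0+0+0+0+0+0+0+0+0+0+0+0+0+0+0+0+0+0+0+0+0+1+0+0 mod 2 = 1
  c[29] = d·G[:,29] = (00110010111110000100111101)·(00000000000000000000000010) mod 2 = 0+0+0+0+0+0+0+0+0+0+0+0+0+0+0+0+0+0+0+0+0+0+0+0+0+0 mod 2 = 0
  c[30] = d·G[:,30] = (00110010111110000100111101)·(00000000000000000000000001) mod 2 = 0+0+0+0+0+0+0+0+0+0+0+0+0+0+0+0+0+0+0+0+0+0+0+0+0+1 mod 2 = 1
Codeword = 1001011100101110110000100111101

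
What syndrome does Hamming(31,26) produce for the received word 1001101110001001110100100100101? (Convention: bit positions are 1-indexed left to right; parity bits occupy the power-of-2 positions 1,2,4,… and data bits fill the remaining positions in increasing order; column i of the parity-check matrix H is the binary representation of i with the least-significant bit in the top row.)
Syndrome s = H · r^T (mod 2), r = 1001101110001001110100100100101:
  s[0] = (1010101010101010101010101010101)·(1001101110001001110100100100101) mod 2 = 1+0+0+0+1+0+1+0+1+0+0+0+1+0+0+0+1+0+0+0+0+0+1+0+0+0+0+0+1+0+1 mod 2 = 1
  s[1] = (0110011001100110011001100110011)·(1001101110001001110100100100101) mod 2 = 0+0+0+0+0+0+1+0+0+0+0+0+0+0+0+0+0+1+0+0+0+0+1+0+0+1+0+0+0+0+1 mod 2 = 1
  s[2] = (0001111000011110000111100001111)·(1001101110001001110100100100101) mod 2 = 0+0+0+1+1+0+1+0+0+0+0+0+1+0+0+0+0+0+0+1+0+0+1+0+0+0+0+0+1+0+1 mod 2 = 0
  s[3] = (0000000111111110000000011111111)·(1001101110001001110100100100101) mod 2 = 0+0+0+0+0+0+0+1+1+0+0+0+1+0+0+0+0+0+0+0+0+0+0+0+0+1+0+0+1+0+1 mod 2 = 0
  s[4] = (0000000000000001111111111111111)·(1001101110001001110100100100101) mod 2 = 0+0+0+0+0+0+0+0+0+0+0+0+0+0+0+1+1+1+0+1+0+0+1+0+0+1+0+0+1+0+1 mod 2 = 0
Syndrome = 11000
Non-zero syndrome: error at position 3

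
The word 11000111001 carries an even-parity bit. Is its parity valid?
Sum of all bits: 1+1+0+0+0+1+1+1+0+0+1 = 6; 6 mod 2 = 0. Result is 0 → valid parity.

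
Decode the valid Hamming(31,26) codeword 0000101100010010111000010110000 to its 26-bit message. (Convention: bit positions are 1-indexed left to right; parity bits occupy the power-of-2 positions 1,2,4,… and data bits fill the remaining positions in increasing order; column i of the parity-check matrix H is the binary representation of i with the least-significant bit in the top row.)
Parity bits occupy power-of-2 positions; data bits are at positions {3,5,6,7,9,10,11,12,13,14,15,17,18,19,20,21,22,23,24,25,26,27,28,29,30,31} (1-indexed).
Extract: c[3]=0 c[5]=1 c[6]=0 c[7]=1 c[9]=0 c[10]=0 c[11]=0 c[12]=1 c[13]=0 c[14]=0 c[15]=1 c[17]=1 c[18]=1 c[19]=1 c[20]=0 c[21]=0 c[22]=0 c[23]=0 c[24]=1 c[25]=0 c[26]=1 c[27]=1 c[28]=0 c[29]=0 c[30]=0 c[31]=0
Data = 01010001001111000010110000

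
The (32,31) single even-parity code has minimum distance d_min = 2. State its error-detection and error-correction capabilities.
Detection only: up to d_min − 1 = 1 errors.
Correction: up to ⌊(d_min − 1)/2⌋ = ⌊1/2⌋ = 0 errors.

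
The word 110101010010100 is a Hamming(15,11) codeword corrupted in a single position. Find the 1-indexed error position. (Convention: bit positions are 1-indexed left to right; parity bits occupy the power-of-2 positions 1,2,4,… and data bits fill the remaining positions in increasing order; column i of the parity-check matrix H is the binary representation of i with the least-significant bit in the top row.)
Syndrome s = H · r^T (mod 2), r = 110101010010100:
  s[0] = (101010101010101)·(110101010010100) mod 2 = 1+0+0+0+0+0+0+0+0+0+1+0+1+0+0 mod 2 = 1
  s[1] = (011001100110011)·(110101010010100) mod 2 = 0+1+0+0+0+1+0+0+0+0+1+0+0+0+0 mod 2 = 1
  s[2] = (000111100001111)·(110101010010100) mod 2 = 0+0+0+1+0+1+0+0+0+0+0+0+1+0+0 mod 2 = 1
  s[3] = (000000011111111)·(110101010010100) mod 2 = 0+0+0+0+0+0+0+1+0+0+1+0+1+0+0 mod 2 = 1
Syndrome = 1111
Column i of H is the binary representation of i, so the syndrome is the binary index of the flipped bit.
Read s = 1111 with s[0] as LSB: 1·2^0 + 1·2^1 + 1·2^2 + 1·2^3 = 15.
Error is at bit position 15.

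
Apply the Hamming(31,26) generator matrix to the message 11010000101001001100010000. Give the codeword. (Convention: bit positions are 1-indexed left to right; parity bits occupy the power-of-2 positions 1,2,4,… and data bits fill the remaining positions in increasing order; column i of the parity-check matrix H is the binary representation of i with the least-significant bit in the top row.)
Codeword c = d · G (mod 2), d = 11010000101001001100010000:
  c[0] = d·G[:,0] = (11010000101001001100010000)·(11011010101101010101010101) mod 2 = 1+1+0+1+0+0+0+0+1+0+1+0+0+1+0+0+0+1+0+0+0+1+0+0+0+0 mod 2 = 0
  c[1] = d·G[:,1] = (11010000101001001100010000)·(10110110011011001100110011) mod 2 = 1+0+0+1+0+0+0+0+0+0+1+0+0+1+0+0+1+1+0+0+0+1+0+0+0+0 mod 2 = 1
  c[2] = d·G[:,2] = (11010000101001001100010000)·(10000000000000000000000000) mod 2 = 1+0+0+0+0+0+0+0+0+0+0+0+0+0+0+0+0+0+0+0+0+0+0+0+0+0 mod 2 = 1
  c[3] = d·G[:,3] = (11010000101001001100010000)·(01110001111000111100001111) mod 2 = 0+1+0+1+0+0+0+0+1+0+1+0+0+0+0+0+1+1+0+0+0+0+0+0+0+0 mod 2 = 0
  c[4] = d·G[:,4] = (11010000101001001100010000)·(01000000000000000000000000) mod 2 = 0+1+0+0+0+0+0+0+0+0+0+0+0+0+0+0+0+0+0+0+0+0+0+0+0+0 mod 2 = 1
  c[5] = d·G[:,5] = (11010000101001001100010000)·(00100000000000000000000000) mod 2 = 0+0+0+0+0+0+0+0+0+0+0+0+0+0+0+0+0+0+0+0+0+0+0+0+0+0 mod 2 = 0
  c[6] = d·G[:,6] = (11010000101001001100010000)·(00010000000000000000000000) mod 2 = 0+0+0+1+0+0+0+0+0+0+0+0+0+0+0+0+0+0+0+0+0+0+0+0+0+0 mod 2 = 1
  c[7] = d·G[:,7] = (11010000101001001100010000)·(00001111111000000011111111) mod 2 = 0+0+0+0+0+0+0+0+1+0+1+0+0+0+0+0+0+0+0+0+0+1+0+0+0+0 mod 2 = 1
  c[8] = d·G[:,8] = (11010000101001001100010000)·(00001000000000000000000000) mod 2 = 0+0+0+0+0+0+0+0+0+0+0+0+0+0+0+0+0+0+0+0+0+0+0+0+0+0 mod 2 = 0
  c[9] = d·G[:,9] = (11010000101001001100010000)·(00000100000000000000000000) mod 2 = 0+0+0+0+0+0+0+0+0+0+0+0+0+0+0+0+0+0+0+0+0+0+0+0+0+0 mod 2 = 0
  c[10] = d·G[:,10] = (11010000101001001100010000)·(00000010000000000000000000) mod 2 = 0+0+0+0+0+0+0+0+0+0+0+0+0+0+0+0+0+0+0+0+0+0+0+0+0+0 mod 2 = 0
  c[11] = d·G[:,11] = (11010000101001001100010000)·(00000001000000000000000000) mod 2 = 0+0+0+0+0+0+0+0+0+0+0+0+0+0+0+0+0+0+0+0+0+0+0+0+0+0 mod 2 = 0
  c[12] = d·G[:,12] = (11010000101001001100010000)·(00000000100000000000000000) mod 2 = 0+0+0+0+0+0+0+0+1+0+0+0+0+0+0+0+0+0+0+0+0+0+0+0+0+0 mod 2 = 1
  c[13] = d·G[:,13] = (11010000101001001100010000)·(00000000010000000000000000) mod 2 = 0+0+0+0+0+0+0+0+0+0+0+0+0+0+0+0+0+0+0+0+0+0+0+0+0+0 mod 2 = 0
  c[14] = d·G[:,14] = (11010000101001001100010000)·(00000000001000000000000000) mod 2 = 0+0+0+0+0+0+0+0+0+0+1+0+0+0+0+0+0+0+0+0+0+0+0+0+0+0 mod 2 = 1
  c[15] = d·G[:,15] = (11010000101001001100010000)·(00000000000111111111111111) mod 2 = 0+0+0+0+0+0+0+0+0+0+0+0+0+1+0+0+1+1+0+0+0+1+0+0+0+0 mod 2 = 0
  c[16] = d·G[:,16] = (11010000101001001100010000)·(00000000000100000000000000) mod 2 = 0+0+0+0+0+0+0+0+0+0+0+0+0+0+0+0+0+0+0+0+0+0+0+0+0+0 mod 2 = 0
  c[17] = d·G[:,17] = (11010000101001001100010000)·(00000000000010000000000000) mod 2 = 0+0+0+0+0+0+0+0+0+0+0+0+0+0+0+0+0+0+0+0+0+0+0+0+0+0 mod 2 = 0
  c[18] = d·G[:,18] = (11010000101001001100010000)·(00000000000001000000000000) mod 2 = 0+0+0+0+0+0+0+0+0+0+0+0+0+1+0+0+0+0+0+0+0+0+0+0+0+0 mod 2 = 1
  c[19] = d·G[:,19] = (11010000101001001100010000)·(00000000000000100000000000) mod 2 = 0+0+0+0+0+0+0+0+0+0+0+0+0+0+0+0+0+0+0+0+0+0+0+0+0+0 mod 2 = 0
  c[20] = d·G[:,20] = (11010000101001001100010000)·(00000000000000010000000000) mod 2 = 0+0+0+0+0+0+0+0+0+0+0+0+0+0+0+0+0+0+0+0+0+0+0+0+0+0 mod 2 = 0
  c[21] = d·G[:,21] = (11010000101001001100010000)·(00000000000000001000000000) mod 2 = 0+0+0+0+0+0+0+0+0+0+0+0+0+0+0+0+1+0+0+0+0+0+0+0+0+0 mod 2 = 1
  c[22] = d·G[:,22] = (11010000101001001100010000)·(00000000000000000100000000) mod 2 = 0+0+0+0+0+0+0+0+0+0+0+0+0+0+0+0+0+1+0+0+0+0+0+0+0+0 mod 2 = 1
  c[23] = d·G[:,23] = (11010000101001001100010000)·(00000000000000000010000000) mod 2 = 0+0+0+0+0+0+0+0+0+0+0+0+0+0+0+0+0+0+0+0+0+0+0+0+0+0 mod 2 = 0
  c[24] = d·G[:,24] = (11010000101001001100010000)·(00000000000000000001000000) mod 2 = 0+0+0+0+0+0+0+0+0+0+0+0+0+0+0+0+0+0+0+0+0+0+0+0+0+0 mod 2 = 0
  c[25] = d·G[:,25] = (11010000101001001100010000)·(00000000000000000000100000) mod 2 = 0+0+0+0+0+0+0+0+0+0+0+0+0+0+0+0+0+0+0+0+0+0+0+0+0+0 mod 2 = 0
  c[26] = d·G[:,26] = (11010000101001001100010000)·(00000000000000000000010000) mod 2 = 0+0+0+0+0+0+0+0+0+0+0+0+0+0+0+0+0+0+0+0+0+1+0+0+0+0 mod 2 = 1
  c[27] = d·G[:,27] = (11010000101001001100010000)·(00000000000000000000001000) mod 2 = 0+0+0+0+0+0+0+0+0+0+0+0+0+0+0+0+0+0+0+0+0+0+0+0+0+0 mod 2 = 0
  c[28] = d·G[:,28] = (11010000101001001100010000)·(00000000000000000000000100) mod 2 = 0+0+0+0+0+0+0+0+0+0+0+0+0+0+0+0+0+0+0+0+0+0+0+0+0+0 mod 2 = 0
  c[29] = d·G[:,29] = (11010000101001001100010000)·(00000000000000000000000010) mod 2 = 0+0+0+0+0+0+0+0+0+0+0+0+0+0+0+0+0+0+0+0+0+0+0+0+0+0 mod 2 = 0
  c[30] = d·G[:,30] = (11010000101001001100010000)·(00000000000000000000000001) mod 2 = 0+0+0+0+0+0+0+0+0+0+0+0+0+0+0+0+0+0+0+0+0+0+0+0+0+0 mod 2 = 0
Codeword = 0110101100001010001001100010000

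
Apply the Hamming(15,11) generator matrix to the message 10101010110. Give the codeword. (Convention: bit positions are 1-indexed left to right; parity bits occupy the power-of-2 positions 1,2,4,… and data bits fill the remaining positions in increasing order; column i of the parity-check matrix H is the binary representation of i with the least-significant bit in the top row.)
Codeword c = d · G (mod 2), d = 10101010110:
  c[0] = d·G[:,0] = (10101010110)·(11011010101) mod 2 = 1+0+0+0+1+0+1+0+1+0+0 mod 2 = 0
  c[1] = d·G[:,1] = (10101010110)·(10110110011) mod 2 = 1+0+1+0+0+0+1+0+0+1+0 mod 2 = 0
  c[2] = d·G[:,2] = (10101010110)·(10000000000) mod 2 = 1+0+0+0+0+0+0+0+0+0+0 mod 2 = 1
  c[3] = d·G[:,3] = (10101010110)·(01110001111) mod 2 = 0+0+1+0+0+0+0+0+1+1+0 mod 2 = 1
  c[4] = d·G[:,4] = (10101010110)·(01000000000) mod 2 = 0+0+0+0+0+0+0+0+0+0+0 mod 2 = 0
  c[5] = d·G[:,5] = (10101010110)·(00100000000) mod 2 = 0+0+1+0+0+0+0+0+0+0+0 mod 2 = 1
  c[6] = d·G[:,6] = (10101010110)·(00010000000) mod 2 = 0+0+0+0+0+0+0+0+0+0+0 mod 2 = 0
  c[7] = d·G[:,7] = (10101010110)·(00001111111) mod 2 = 0+0+0+0+1+0+1+0+1+1+0 mod 2 = 0
  c[8] = d·G[:,8] = (10101010110)·(00001000000) mod 2 = 0+0+0+0+1+0+0+0+0+0+0 mod 2 = 1
  c[9] = d·G[:,9] = (10101010110)·(00000100000) mod 2 = 0+0+0+0+0+0+0+0+0+0+0 mod 2 = 0
  c[10] = d·G[:,10] = (10101010110)·(00000010000) mod 2 = 0+0+0+0+0+0+1+0+0+0+0 mod 2 = 1
  c[11] = d·G[:,11] = (10101010110)·(00000001000) mod 2 = 0+0+0+0+0+0+0+0+0+0+0 mod 2 = 0
  c[12] = d·G[:,12] = (10101010110)·(00000000100) mod 2 = 0+0+0+0+0+0+0+0+1+0+0 mod 2 = 1
  c[13] = d·G[:,13] = (10101010110)·(00000000010) mod 2 = 0+0+0+0+0+0+0+0+0+1+0 mod 2 = 1
  c[14] = d·G[:,14] = (10101010110)·(00000000001) mod 2 = 0+0+0+0+0+0+0+0+0+0+0 mod 2 = 0
Codeword = 001101001010110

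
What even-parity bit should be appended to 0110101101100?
Sum of data bits: 0+1+1+0+1+0+1+1+0+1+1+0+0 = 7.
7 mod 2 = 1, so parity bit = 1.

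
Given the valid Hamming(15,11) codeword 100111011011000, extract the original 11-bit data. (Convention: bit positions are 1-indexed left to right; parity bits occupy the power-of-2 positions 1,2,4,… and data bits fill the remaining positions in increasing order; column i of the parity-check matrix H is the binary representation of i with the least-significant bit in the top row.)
Parity bits occupy power-of-2 positions; data bits are at positions {3,5,6,7,9,10,11,12,13,14,15} (1-indexed).
Extract: c[3]=0 c[5]=1 c[6]=1 c[7]=0 c[9]=1 c[10]=0 c[11]=1 c[12]=1 c[13]=0 c[14]=0 c[15]=0
Data = 01101011000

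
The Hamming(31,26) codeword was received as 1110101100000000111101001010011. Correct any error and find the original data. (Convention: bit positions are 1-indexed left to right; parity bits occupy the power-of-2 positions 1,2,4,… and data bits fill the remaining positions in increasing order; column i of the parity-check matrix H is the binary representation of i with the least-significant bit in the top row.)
Syndrome s = H · r^T (mod 2), r = 1110101100000000111101001010011:
  s[0] = (1010101010101010101010101010101)·(1110101100000000111101001010011) mod 2 = 1+0+1+0+1+0+1+0+0+0+0+0+0+0+0+0+1+0+1+0+0+0+0+0+1+0+1+0+0+0+1 mod 2 = 1
  s[1] = (0110011001100110011001100110011)·(1110101100000000111101001010011) mod 2 = 0+1+1+0+0+0+1+0+0+0+0+0+0+0+0+0+0+1+1+0+0+1+0+0+0+0+1+0+0+1+1 mod 2 = 1
  s[2] = (0001111000011110000111100001111)·(1110101100000000111101001010011) mod 2 = 0+0+0+0+1+0+1+0+0+0+0+0+0+0+0+0+0+0+0+1+0+1+0+0+0+0+0+0+0+1+1 mod 2 = 0
  s[3] = (0000000111111110000000011111111)·(1110101100000000111101001010011) mod 2 = 0+0+0+0+0+0+0+1+0+0+0+0+0+0+0+0+0+0+0+0+0+0+0+0+1+0+1+0+0+1+1 mod 2 = 1
  s[4] = (0000000000000001111111111111111)·(1110101100000000111101001010011) mod 2 = 0+0+0+0+0+0+0+0+0+0+0+0+0+0+0+0+1+1+1+1+0+1+0+0+1+0+1+0+0+1+1 mod 2 = 1
Syndrome = 11011
Column 27 of H equals this syndrome → error at bit 27 (1-indexed).
Flip bit 27: 1110101100000000111101001010011 → 1110101100000000111101001000011
Extract data bits at positions {3,5,6,7,9,10,11,12,13,14,15,17,18,19,20,21,22,23,24,25,26,27,28,29,30,31}: 11010000000111101001000011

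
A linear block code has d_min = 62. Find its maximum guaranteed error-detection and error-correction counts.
(a) Detection requires d_min ≥ e+1, so e ≤ d_min − 1 = 61.
(b) Correction requires d_min ≥ 2t+1, so t ≤ ⌊(d_min − 1)/2⌋ = ⌊61/2⌋ = 30.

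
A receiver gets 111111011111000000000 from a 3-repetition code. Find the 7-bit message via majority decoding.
Split into 3-bit blocks and majority-vote each:
  block 1 = 111: 3 ones, 0 zeros → 1
  block 2 = 111: 3 ones, 0 zeros → 1
  block 3 = 011: 2 ones, 1 zeros → 1
  block 4 = 111: 3 ones, 0 zeros → 1
  block 5 = 000: 0 ones, 3 zeros → 0
  block 6 = 000: 0 ones, 3 zeros → 0
  block 7 = 000: 0 ones, 3 zeros → 0
Decoded = 1111000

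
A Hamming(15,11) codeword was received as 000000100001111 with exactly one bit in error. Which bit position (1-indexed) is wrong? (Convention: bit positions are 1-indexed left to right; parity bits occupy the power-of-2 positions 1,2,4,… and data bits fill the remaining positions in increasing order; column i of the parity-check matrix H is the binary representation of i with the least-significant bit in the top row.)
Syndrome s = H · r^T (mod 2), r = 000000100001111:
  s[0] = (101010101010101)·(000000100001111) mod 2 = 0+0+0+0+0+0+1+0+0+0+0+0+1+0+1 mod 2 = 1
  s[1] = (011001100110011)·(000000100001111) mod 2 = 0+0+0+0+0+0+1+0+0+0+0+0+0+1+1 mod 2 = 1
  s[2] = (000111100001111)·(000000100001111) mod 2 = 0+0+0+0+0+0+1+0+0+0+0+1+1+1+1 mod 2 = 1
  s[3] = (000000011111111)·(000000100001111) mod 2 = 0+0+0+0+0+0+0+0+0+0+0+1+1+1+1 mod 2 = 0
Syndrome = 1110
Column i of H is the binary representation of i, so the syndrome is the binary index of the flipped bit.
Read s = 1110 with s[0] as LSB: 1·2^0 + 1·2^1 + 1·2^2 + 0·2^3 = 7.
Error is at bit position 7.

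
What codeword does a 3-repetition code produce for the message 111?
Repeat each bit 3× and concatenate:
1→111  1→111  1→111
Codeword = 111111111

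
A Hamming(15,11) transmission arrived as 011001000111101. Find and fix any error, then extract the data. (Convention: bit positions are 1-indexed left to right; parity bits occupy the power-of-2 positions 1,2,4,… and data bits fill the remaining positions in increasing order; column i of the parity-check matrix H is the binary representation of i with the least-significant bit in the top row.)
Syndrome s = H · r^T (mod 2), r = 011001000111101:
  s[0] = (101010101010101)·(011001000111101) mod 2 = 0+0+1+0+0+0+0+0+0+0+1+0+1+0+1 mod 2 = 0
  s[1] = (011001100110011)·(011001000111101) mod 2 = 0+1+1+0+0+1+0+0+0+1+1+0+0+0+1 mod 2 = 0
  s[2] = (000111100001111)·(011001000111101) mod 2 = 0+0+0+0+0+1+0+0+0+0+0+1+1+0+1 mod 2 = 0
  s[3] = (000000011111111)·(011001000111101) mod 2 = 0+0+0+0+0+0+0+0+0+1+1+1+1+0+1 mod 2 = 1
Syndrome = 0001
Column 8 of H equals this syndrome → error at bit 8 (1-indexed).
Flip bit 8: 011001000111101 → 011001010111101
Extract data bits at positions {3,5,6,7,9,10,11,12,13,14,15}: 10100111101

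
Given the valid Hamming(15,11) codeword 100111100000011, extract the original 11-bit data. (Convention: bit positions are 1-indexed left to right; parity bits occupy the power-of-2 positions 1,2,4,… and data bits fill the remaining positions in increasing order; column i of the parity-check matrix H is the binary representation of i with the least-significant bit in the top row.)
Parity bits occupy power-of-2 positions; data bits are at positions {3,5,6,7,9,10,11,12,13,14,15} (1-indexed).
Extract: c[3]=0 c[5]=1 c[6]=1 c[7]=1 c[9]=0 c[10]=0 c[11]=0 c[12]=0 c[13]=0 c[14]=1 c[15]=1
Data = 01110000011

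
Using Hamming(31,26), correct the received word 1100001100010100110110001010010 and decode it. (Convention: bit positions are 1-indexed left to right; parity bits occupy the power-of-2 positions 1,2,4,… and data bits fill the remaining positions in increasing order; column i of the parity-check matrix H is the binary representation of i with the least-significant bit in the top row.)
Syndrome s = H · r^T (mod 2), r = 1100001100010100110110001010010:
  s[0] = (1010101010101010101010101010101)·(1100001100010100110110001010010) mod 2 = 1+0+0+0+0+0+1+0+0+0+0+0+0+0+0+0+1+0+0+0+1+0+0+0+1+0+1+0+0+0+0 mod 2 = 0
  s[1] = (0110011001100110011001100110011)·(1100001100010100110110001010010) mod 2 = 0+1+0+0+0+0+1+0+0+0+0+0+0+1+0+0+0+1+0+0+0+0+0+0+0+0+1+0+0+1+0 mod 2 = 0
  s[2] = (0001111000011110000111100001111)·(1100001100010100110110001010010) mod 2 = 0+0+0+0+0+0+1+0+0+0+0+1+0+1+0+0+0+0+0+1+1+0+0+0+0+0+0+0+0+1+0 mod 2 = 0
  s[3] = (0000000111111110000000011111111)·(1100001100010100110110001010010) mod 2 = 0+0+0+0+0+0+0+1+0+0+0+1+0+1+0+0+0+0+0+0+0+0+0+0+1+0+1+0+0+1+0 mod 2 = 0
  s[4] = (0000000000000001111111111111111)·(1100001100010100110110001010010) mod 2 = 0+0+0+0+0+0+0+0+0+0+0+0+0+0+0+0+1+1+0+1+1+0+0+0+1+0+1+0+0+1+0 mod 2 = 1
Syndrome = 00001
Column 16 of H equals this syndrome → error at bit 16 (1-indexed).
Flip bit 16: 1100001100010100110110001010010 → 1100001100010101110110001010010
Extract data bits at positions {3,5,6,7,9,10,11,12,13,14,15,17,18,19,20,21,22,23,24,25,26,27,28,29,30,31}: 00010001010110110001010010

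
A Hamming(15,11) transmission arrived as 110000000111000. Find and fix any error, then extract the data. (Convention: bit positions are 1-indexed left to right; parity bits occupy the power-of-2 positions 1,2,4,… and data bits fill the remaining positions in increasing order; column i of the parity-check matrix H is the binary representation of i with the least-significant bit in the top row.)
Syndrome s = H · r^T (mod 2), r = 110000000111000:
  s[0] = (101010101010101)·(110000000111000) mod 2 = 1+0+0+0+0+0+0+0+0+0+1+0+0+0+0 mod 2 = 0
  s[1] = (011001100110011)·(110000000111000) mod 2 = 0+1+0+0+0+0+0+0+0+1+1+0+0+0+0 mod 2 = 1
  s[2] = (000111100001111)·(110000000111000) mod 2 = 0+0+0+0+0+0+0+0+0+0+0+1+0+0+0 mod 2 = 1
  s[3] = (000000011111111)·(110000000111000) mod 2 = 0+0+0+0+0+0+0+0+0+1+1+1+0+0+0 mod 2 = 1
Syndrome = 0111
Column 14 of H equals this syndrome → error at bit 14 (1-indexed).
Flip bit 14: 110000000111000 → 110000000111010
Extract data bits at positions {3,5,6,7,9,10,11,12,13,14,15}: 00000111010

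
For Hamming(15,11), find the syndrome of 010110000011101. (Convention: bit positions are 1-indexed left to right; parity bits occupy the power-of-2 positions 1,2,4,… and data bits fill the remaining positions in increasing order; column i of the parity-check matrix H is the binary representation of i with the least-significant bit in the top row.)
Syndrome s = H · r^T (mod 2), r = 010110000011101:
  s[0] = (101010101010101)·(010110000011101) mod 2 = 0+0+0+0+1+0+0+0+0+0+1+0+1+0+1 mod 2 = 0
  s[1] = (011001100110011)·(010110000011101) mod 2 = 0+1+0+0+0+0+0+0+0+0+1+0+0+0+1 mod 2 = 1
  s[2] = (000111100001111)·(010110000011101) mod 2 = 0+0+0+1+1+0+0+0+0+0+0+1+1+0+1 mod 2 = 1
  s[3] = (000000011111111)·(010110000011101) mod 2 = 0+0+0+0+0+0+0+0+0+0+1+1+1+0+1 mod 2 = 0
Syndrome = 0110
Non-zero syndrome: error at position 6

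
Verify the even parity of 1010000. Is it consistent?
Sum of all bits: 1+0+1+0+0+0+0 = 2; 2 mod 2 = 0. Result is 0 → valid parity.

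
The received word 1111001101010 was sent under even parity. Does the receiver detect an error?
Sum of received bits: 1+1+1+1+0+0+1+1+0+1+0+1+0 = 8; 8 mod 2 = 0. Result is 0 → no error detected.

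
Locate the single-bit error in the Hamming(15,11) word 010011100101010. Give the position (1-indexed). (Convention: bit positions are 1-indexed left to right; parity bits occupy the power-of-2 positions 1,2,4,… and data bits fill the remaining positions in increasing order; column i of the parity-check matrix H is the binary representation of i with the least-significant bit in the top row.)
Syndrome s = H · r^T (mod 2), r = 010011100101010:
  s[0] = (101010101010101)·(010011100101010) mod 2 = 0+0+0+0+1+0+1+0+0+0+0+0+0+0+0 mod 2 = 0
  s[1] = (011001100110011)·(010011100101010) mod 2 = 0+1+0+0+0+1+1+0+0+1+0+0+0+1+0 mod 2 = 1
  s[2] = (000111100001111)·(010011100101010) mod 2 = 0+0+0+0+1+1+1+0+0+0+0+1+0+1+0 mod 2 = 1
  s[3] = (000000011111111)·(010011100101010) mod 2 = 0+0+0+0+0+0+0+0+0+1+0+1+0+1+0 mod 2 = 1
Syndrome = 0111
Column i of H is the binary representation of i, so the syndrome is the binary index of the flipped bit.
Read s = 0111 with s[0] as LSB: 0·2^0 + 1·2^1 + 1·2^2 + 1·2^3 = 14.
Error is at bit position 14.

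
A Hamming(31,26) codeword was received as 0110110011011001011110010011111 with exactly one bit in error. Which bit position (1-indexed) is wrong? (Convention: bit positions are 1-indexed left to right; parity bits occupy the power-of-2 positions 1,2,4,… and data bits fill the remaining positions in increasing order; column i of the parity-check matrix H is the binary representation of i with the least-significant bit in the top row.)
Syndrome s = H · r^T (mod 2), r = 0110110011011001011110010011111:
  s[0] = (1010101010101010101010101010101)·(0110110011011001011110010011111) mod 2 = 0+0+1+0+1+0+0+0+1+0+0+0+1+0+0+0+0+0+1+0+1+0+0+0+0+0+1+0+1+0+1 mod 2 = 1
  s[1] = (0110011001100110011001100110011)·(0110110011011001011110010011111) mod 2 = 0+1+1+0+0+1+0+0+0+1+0+0+0+0+0+0+0+1+1+0+0+0+0+0+0+0+1+0+0+1+1 mod 2 = 1
  s[2] = (0001111000011110000111100001111)·(0110110011011001011110010011111) mod 2 = 0+0+0+0+1+1+0+0+0+0+0+1+1+0+0+0+0+0+0+1+1+0+0+0+0+0+0+1+1+1+1 mod 2 = 0
  s[3] = (0000000111111110000000011111111)·(0110110011011001011110010011111) mod 2 = 0+0+0+0+0+0+0+0+1+1+0+1+1+0+0+0+0+0+0+0+0+0+0+1+0+0+1+1+1+1+1 mod 2 = 0
  s[4] = (0000000000000001111111111111111)·(0110110011011001011110010011111) mod 2 = 0+0+0+0+0+0+0+0+0+0+0+0+0+0+0+1+0+1+1+1+1+0+0+1+0+0+1+1+1+1+1 mod 2 = 1
Syndrome = 11001
Column i of H is the binary representation of i, so the syndrome is the binary index of the flipped bit.
Read s = 11001 with s[0] as LSB: 1·2^0 + 1·2^1 + 0·2^2 + 0·2^3 + 1·2^4 = 19.
Error is at bit position 19.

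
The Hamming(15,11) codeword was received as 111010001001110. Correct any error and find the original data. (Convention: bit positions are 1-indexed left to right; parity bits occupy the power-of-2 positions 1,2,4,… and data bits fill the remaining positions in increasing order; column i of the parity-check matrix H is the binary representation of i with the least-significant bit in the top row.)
Syndrome s = H · r^T (mod 2), r = 111010001001110:
  s[0] = (101010101010101)·(111010001001110) mod 2 = 1+0+1+0+1+0+0+0+1+0+0+0+1+0+0 mod 2 = 1
  s[1] = (011001100110011)·(111010001001110) mod 2 = 0+1+1+0+0+0+0+0+0+0+0+0+0+1+0 mod 2 = 1
  s[2] = (000111100001111)·(111010001001110) mod 2 = 0+0+0+0+1+0+0+0+0+0+0+1+1+1+0 mod 2 = 0
  s[3] = (000000011111111)·(111010001001110) mod 2 = 0+0+0+0+0+0+0+0+1+0+0+1+1+1+0 mod 2 = 0
Syndrome = 1100
Column 3 of H equals this syndrome → error at bit 3 (1-indexed).
Flip bit 3: 111010001001110 → 110010001001110
Extract data bits at positions {3,5,6,7,9,10,11,12,13,14,15}: 01001001110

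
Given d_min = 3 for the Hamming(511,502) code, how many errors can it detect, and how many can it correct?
Detection only: up to d_min − 1 = 2 errors.
Correction: up to ⌊(d_min − 1)/2⌋ = ⌊2/2⌋ = 1 errors.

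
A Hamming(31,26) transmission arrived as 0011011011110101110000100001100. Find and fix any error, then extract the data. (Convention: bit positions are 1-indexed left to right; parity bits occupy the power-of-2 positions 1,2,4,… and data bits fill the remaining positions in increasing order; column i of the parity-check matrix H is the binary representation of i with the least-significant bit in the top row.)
Syndrome s = H · r^T (mod 2), r = 0011011011110101110000100001100:
  s[0] = (1010101010101010101010101010101)·(0011011011110101110000100001100) mod 2 = 0+0+1+0+0+0+1+0+1+0+1+0+0+0+0+0+1+0+0+0+0+0+1+0+0+0+0+0+1+0+0 mod 2 = 1
  s[1] = (0110011001100110011001100110011)·(0011011011110101110000100001100) mod 2 = 0+0+1+0+0+1+1+0+0+1+1+0+0+1+0+0+0+1+0+0+0+0+1+0+0+0+0+0+0+0+0 mod 2 = 0
  s[2] = (0001111000011110000111100001111)·(0011011011110101110000100001100) mod 2 = 0+0+0+1+0+1+1+0+0+0+0+1+0+1+0+0+0+0+0+0+0+0+1+0+0+0+0+1+1+0+0 mod 2 = 0
  s[3] = (0000000111111110000000011111111)·(0011011011110101110000100001100) mod 2 = 0+0+0+0+0+0+0+0+1+1+1+1+0+1+0+0+0+0+0+0+0+0+0+0+0+0+0+1+1+0+0 mod 2 = 1
  s[4] = (0000000000000001111111111111111)·(0011011011110101110000100001100) mod 2 = 0+0+0+0+0+0+0+0+0+0+0+0+0+0+0+1+1+1+0+0+0+0+1+0+0+0+0+1+1+0+0 mod 2 = 0
Syndrome = 10010
Column 9 of H equals this syndrome → error at bit 9 (1-indexed).
Flip bit 9: 0011011011110101110000100001100 → 0011011001110101110000100001100
Extract data bits at positions {3,5,6,7,9,10,11,12,13,14,15,17,18,19,20,21,22,23,24,25,26,27,28,29,30,31}: 10110111010110000100001100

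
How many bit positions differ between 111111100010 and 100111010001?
XOR = 011000110011, count of 1s = 6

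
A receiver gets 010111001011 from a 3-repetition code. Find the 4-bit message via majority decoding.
Split into 3-bit blocks and majority-vote each:
  block 1 = 010: 1 ones, 2 zeros → 0
  block 2 = 111: 3 ones, 0 zeros → 1
  block 3 = 001: 1 ones, 2 zeros → 0
  block 4 = 011: 2 ones, 1 zeros → 1
Decoded = 0101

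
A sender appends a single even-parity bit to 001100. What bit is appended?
Sum of data bits: 0+0+1+1+0+0 = 2.
2 mod 2 = 0, so parity bit = 0.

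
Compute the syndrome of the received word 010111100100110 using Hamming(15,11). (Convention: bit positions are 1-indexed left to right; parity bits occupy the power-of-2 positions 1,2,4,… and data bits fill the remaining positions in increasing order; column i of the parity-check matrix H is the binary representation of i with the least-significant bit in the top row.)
Syndrome s = H · r^T (mod 2), r = 010111100100110:
  s[0] = (101010101010101)·(010111100100110) mod 2 = 0+0+0+0+1+0+1+0+0+0+0+0+1+0+0 mod 2 = 1
  s[1] = (011001100110011)·(010111100100110) mod 2 = 0+1+0+0+0+1+1+0+0+1+0+0+0+1+0 mod 2 = 1
  s[2] = (000111100001111)·(010111100100110) mod 2 = 0+0+0+1+1+1+1+0+0+0+0+0+1+1+0 mod 2 = 0
  s[3] = (000000011111111)·(010111100100110) mod 2 = 0+0+0+0+0+0+0+0+0+1+0+0+1+1+0 mod 2 = 1
Syndrome = 1101
Non-zero syndrome: error at position 11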